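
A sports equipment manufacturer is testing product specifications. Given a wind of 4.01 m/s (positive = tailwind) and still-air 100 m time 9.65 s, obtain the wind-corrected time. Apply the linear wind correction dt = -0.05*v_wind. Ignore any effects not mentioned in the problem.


dt = -0.05 * v_wind = -0.05 * 4.01 = -0.2005 s
t_corrected = t_still + dt = 9.65 + (-0.2005)
t_corrected = 9.4495 s

9.4495 s


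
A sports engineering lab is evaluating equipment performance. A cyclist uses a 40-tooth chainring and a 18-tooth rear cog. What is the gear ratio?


GR = front_teeth / rear_teeth
GR = 40 / 18
GR = 2.2222

2.2222


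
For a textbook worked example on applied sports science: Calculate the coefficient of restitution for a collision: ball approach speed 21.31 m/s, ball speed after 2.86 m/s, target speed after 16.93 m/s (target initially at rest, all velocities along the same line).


e = (v2_after - v1_after) / (v1_before - v2_before)
Numerator = 16.93 - 2.86 = 14.07
Denominator = 21.31 - 0 = 21.31
e = 14.07 / 21.31 = 0.6603

0.6603


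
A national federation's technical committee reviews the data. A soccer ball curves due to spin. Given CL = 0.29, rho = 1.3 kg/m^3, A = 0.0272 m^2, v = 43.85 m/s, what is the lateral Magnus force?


FM = 0.5 * CL * rho * A * v^2
FM = 0.5 * 0.29 * 1.3 * 0.0272 * 43.85^2
v^2 = 1922.8225
FM = 0.5 * 0.29 * 1.3 * 0.0272 * 1922.8225 = 9.8587 N

9.8587 N


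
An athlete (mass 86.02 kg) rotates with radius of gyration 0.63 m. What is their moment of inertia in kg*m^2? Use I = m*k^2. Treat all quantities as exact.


I = m * k^2
I = 86.02 * 0.63^2
I = 86.02 * 0.3969 = 34.1413 kg*m^2

34.1413 kg*m^2


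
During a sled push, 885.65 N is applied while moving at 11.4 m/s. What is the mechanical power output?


P = F * v
P = 885.65 * 11.4
P = 10096.41 W

10096.41 W


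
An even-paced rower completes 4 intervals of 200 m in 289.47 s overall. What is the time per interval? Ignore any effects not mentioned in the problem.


Split time = total_time / n_laps = 289.47 / 4
Split time = 72.3675 s per lap

72.3675 s


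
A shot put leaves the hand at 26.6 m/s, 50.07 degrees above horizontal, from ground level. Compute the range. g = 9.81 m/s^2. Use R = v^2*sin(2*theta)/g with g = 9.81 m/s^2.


R = v^2 * sin(2*theta) / g
Convert angle to radians: theta = 50.07 deg = 0.8739 rad
sin(2*theta) = sin(1.7478) = 0.9844
R = 26.6^2 * 0.9844 / 9.81
R = 707.56 * 0.9844 / 9.81 = 70.9998 m

70.9998 m


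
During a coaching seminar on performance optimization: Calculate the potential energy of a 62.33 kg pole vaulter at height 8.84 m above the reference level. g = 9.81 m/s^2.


PE = m * g * h
PE = 62.33 * 9.81 * 8.84
PE = 611.4573 * 8.84 = 5405.2825 J

5405.2825 J


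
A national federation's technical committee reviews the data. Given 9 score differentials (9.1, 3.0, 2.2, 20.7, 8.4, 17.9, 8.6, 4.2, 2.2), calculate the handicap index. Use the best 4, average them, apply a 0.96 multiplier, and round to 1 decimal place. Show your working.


All differentials: 9.1, 3.0, 2.2, 20.7, 8.4, 17.9, 8.6, 4.2, 2.2
Sorted: 2.2, 2.2, 3.0, 4.2, 8.4, 8.6, 9.1, 17.9, 20.7
Best 4: 2.2, 2.2, 3.0, 4.2
Average of best = 11.6 / 4 = 2.9
Raw index = 2.9 * 0.96 = 2.784
Handicap index = round(2.784, 1) = 2.8

2.8


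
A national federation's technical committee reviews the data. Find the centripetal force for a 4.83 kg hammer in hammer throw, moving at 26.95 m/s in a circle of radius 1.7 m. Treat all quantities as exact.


Fc = m * v^2 / r
v^2 = 26.95^2 = 726.3025
Fc = 4.83 * 726.3025 / 1.7
Fc = 3508.0411 / 1.7 = 2063.5536 N

2063.5536 N


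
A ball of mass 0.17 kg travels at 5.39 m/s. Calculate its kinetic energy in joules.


KE = 0.5 * m * v^2
KE = 0.5 * 0.17 * 5.39^2
KE = 0.5 * 0.17 * 29.0521 = 2.4694 J

2.4694 J


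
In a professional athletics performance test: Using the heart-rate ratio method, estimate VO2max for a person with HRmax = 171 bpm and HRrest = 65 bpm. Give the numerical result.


VO2max = 15.3 * HRmax / HRrest
VO2max = 15.3 * 171 / 65
VO2max = 2616.3 / 65 = 40.2508 mL/kg/min

40.2508 mL/kg/min


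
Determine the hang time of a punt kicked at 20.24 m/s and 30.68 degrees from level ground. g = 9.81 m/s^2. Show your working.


T = 2*v*sin(theta)/g
sin(theta) = sin(30.68 deg) = 0.5102
T = 2*20.24*0.5102 / 9.81
T = 20.6546 / 9.81 = 2.1055 s

2.1055 s


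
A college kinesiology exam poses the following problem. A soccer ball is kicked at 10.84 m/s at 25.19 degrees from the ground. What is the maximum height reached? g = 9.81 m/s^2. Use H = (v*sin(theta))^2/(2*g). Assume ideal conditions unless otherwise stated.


H = (v*sin(theta))^2 / (2*g)
vy = v*sin(theta) = 10.84 * sin(25.19 deg) = 4.6137 m/s
H = vy^2 / (2*g) = 21.2866 / (2*9.81)
H = 21.2866 / 19.62 = 1.0849 m

1.0849 m


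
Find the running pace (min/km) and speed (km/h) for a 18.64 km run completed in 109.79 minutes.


Pace = time / distance = 109.79 min / 18.64 km = 5.89 min/km
Speed = distance / time_in_hours = 18.64 / 1.8298 hr
Speed = 10.1867 km/h

5.89 min/km, 10.1867 km/h


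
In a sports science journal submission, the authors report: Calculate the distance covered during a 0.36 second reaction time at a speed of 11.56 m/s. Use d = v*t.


d = v * t
d = 11.56 * 0.36
d = 4.1616 m

4.1616 m


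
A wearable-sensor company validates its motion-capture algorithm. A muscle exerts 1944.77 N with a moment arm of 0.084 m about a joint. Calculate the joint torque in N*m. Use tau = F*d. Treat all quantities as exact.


tau = F * d
tau = 1944.77 * 0.084
tau = 163.3607 N*m

163.3607 N*m


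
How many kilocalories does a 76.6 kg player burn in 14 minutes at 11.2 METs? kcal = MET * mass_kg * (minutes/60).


kcal = MET * mass * time_hr
Convert time: 14 min = 0.2333 hr
kcal = 11.2 * 76.6 * 0.2333
kcal = 200.1813 kcal

200.1813 kcal


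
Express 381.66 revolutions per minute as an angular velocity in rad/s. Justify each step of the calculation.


omega = RPM * 2 * pi / 60
omega = 381.66 * 2 * 3.14159 / 60
omega = 2398.0405 / 60 = 39.9673 rad/s

39.9673 rad/s


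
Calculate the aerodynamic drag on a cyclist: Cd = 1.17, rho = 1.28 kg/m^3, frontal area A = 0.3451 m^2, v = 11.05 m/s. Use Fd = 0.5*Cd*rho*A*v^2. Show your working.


Fd = 0.5 * Cd * rho * A * v^2
Fd = 0.5 * 1.17 * 1.28 * 0.3451 * 11.05^2
v^2 = 122.1025
Fd = 0.5 * 1.17 * 1.28 * 0.3451 * 122.1025 = 31.5526 N

31.5526 N


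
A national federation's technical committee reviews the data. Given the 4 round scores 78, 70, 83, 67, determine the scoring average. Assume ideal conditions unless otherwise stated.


Average = sum / n
Sum = 298
Average = 298 / 4 = 74.5

74.5


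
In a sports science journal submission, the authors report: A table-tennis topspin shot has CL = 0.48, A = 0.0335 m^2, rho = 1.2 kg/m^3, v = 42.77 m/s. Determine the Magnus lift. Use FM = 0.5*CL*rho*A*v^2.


FM = 0.5 * CL * rho * A * v^2
FM = 0.5 * 0.48 * 1.2 * 0.0335 * 42.77^2
v^2 = 1829.2729
FM = 0.5 * 0.48 * 1.2 * 0.0335 * 1829.2729 = 17.6488 N

17.6488 N


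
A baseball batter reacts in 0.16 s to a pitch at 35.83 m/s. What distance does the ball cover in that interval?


d = v * t
d = 35.83 * 0.16
d = 5.7328 m

5.7328 m


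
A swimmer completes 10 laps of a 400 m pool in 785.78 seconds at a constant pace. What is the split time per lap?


Split time = total_time / n_laps = 785.78 / 10
Split time = 78.578 s per lap

78.578 s


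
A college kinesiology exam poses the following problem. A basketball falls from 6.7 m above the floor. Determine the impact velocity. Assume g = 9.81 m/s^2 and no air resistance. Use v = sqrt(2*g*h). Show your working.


v = sqrt(2 * g * h)
v = sqrt(2 * 9.81 * 6.7)
v = sqrt(131.454) = 11.4653 m/s

11.4653 m/s


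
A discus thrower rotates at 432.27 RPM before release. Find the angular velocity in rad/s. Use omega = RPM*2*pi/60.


omega = RPM * 2 * pi / 60
omega = 432.27 * 2 * 3.14159 / 60
omega = 2716.0325 / 60 = 45.2672 rad/s

45.2672 rad/s


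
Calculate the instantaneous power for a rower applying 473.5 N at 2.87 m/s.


P = F * v
P = 473.5 * 2.87
P = 1358.945 W

1358.945 W


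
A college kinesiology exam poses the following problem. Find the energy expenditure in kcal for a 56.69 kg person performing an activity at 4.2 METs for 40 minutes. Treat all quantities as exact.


kcal = MET * mass * time_hr
Convert time: 40 min = 0.6667 hr
kcal = 4.2 * 56.69 * 0.6667
kcal = 158.732 kcal

158.732 kcal


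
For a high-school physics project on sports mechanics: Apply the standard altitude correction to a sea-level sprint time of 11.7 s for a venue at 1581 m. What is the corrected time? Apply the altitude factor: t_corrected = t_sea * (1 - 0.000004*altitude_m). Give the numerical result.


Correction factor = 1 - 0.000004 * 1581 = 0.993676
t_corrected = t_sea * factor = 11.7 * 0.993676
t_corrected = 11.626 s

11.626 s


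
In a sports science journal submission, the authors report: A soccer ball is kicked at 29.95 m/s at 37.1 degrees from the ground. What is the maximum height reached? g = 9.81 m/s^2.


H = (v*sin(theta))^2 / (2*g)
vy = v*sin(theta) = 29.95 * sin(37.1 deg) = 18.0661 m/s
H = vy^2 / (2*g) = 326.3832 / (2*9.81)
H = 326.3832 / 19.62 = 16.6352 m

16.6352 m


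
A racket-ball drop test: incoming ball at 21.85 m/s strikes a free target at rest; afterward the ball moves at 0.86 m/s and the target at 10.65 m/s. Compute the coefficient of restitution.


e = (v2_after - v1_after) / (v1_before - v2_before)
Numerator = 10.65 - 0.86 = 9.79
Denominator = 21.85 - 0 = 21.85
e = 9.79 / 21.85 = 0.4481

0.4481


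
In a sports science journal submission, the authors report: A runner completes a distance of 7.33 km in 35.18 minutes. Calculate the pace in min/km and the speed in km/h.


Pace = time / distance = 35.18 min / 7.33 km = 4.7995 min/km
Speed = distance / time_in_hours = 7.33 / 0.5863 hr
Speed = 12.5014 km/h

4.7995 min/km, 12.5014 km/h


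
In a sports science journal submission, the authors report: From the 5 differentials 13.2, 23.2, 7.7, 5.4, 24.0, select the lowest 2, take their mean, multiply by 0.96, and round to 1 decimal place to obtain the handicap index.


All differentials: 13.2, 23.2, 7.7, 5.4, 24.0
Sorted: 5.4, 7.7, 13.2, 23.2, 24.0
Best 2: 5.4, 7.7
Average of best = 13.1 / 2 = 6.55
Raw index = 6.55 * 0.96 = 6.288
Handicap index = round(6.288, 1) = 6.3

6.3


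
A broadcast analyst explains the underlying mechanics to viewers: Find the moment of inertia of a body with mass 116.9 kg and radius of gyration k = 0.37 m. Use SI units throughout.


I = m * k^2
I = 116.9 * 0.37^2
I = 116.9 * 0.1369 = 16.0036 kg*m^2

16.0036 kg*m^2


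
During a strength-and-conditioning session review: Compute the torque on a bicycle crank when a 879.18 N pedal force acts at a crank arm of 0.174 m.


tau = F * d
tau = 879.18 * 0.174
tau = 152.9773 N*m

152.9773 N*m


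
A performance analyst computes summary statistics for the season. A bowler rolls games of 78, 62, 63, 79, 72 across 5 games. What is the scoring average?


Average = sum / n
Sum = 354
Average = 354 / 5 = 70.8

70.8


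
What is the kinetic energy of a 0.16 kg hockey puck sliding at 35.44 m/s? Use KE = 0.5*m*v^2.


KE = 0.5 * m * v^2
KE = 0.5 * 0.16 * 35.44^2
KE = 0.5 * 0.16 * 1255.9936 = 100.4795 J

100.4795 J


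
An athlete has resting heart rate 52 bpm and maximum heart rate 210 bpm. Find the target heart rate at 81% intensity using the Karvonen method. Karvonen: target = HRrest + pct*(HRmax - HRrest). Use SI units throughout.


Target = HRrest + pct*(HRmax - HRrest)
Heart rate reserve = HRmax - HRrest = 210 - 52 = 158 bpm
Fraction = 81% = 0.81
Target = 52 + 0.81 * 158
Target = 52 + 127.98 = 179.98 bpm

179.98 bpm


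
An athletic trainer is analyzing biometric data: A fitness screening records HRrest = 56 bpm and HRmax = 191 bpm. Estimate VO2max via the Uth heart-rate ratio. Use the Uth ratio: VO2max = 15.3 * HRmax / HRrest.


VO2max = 15.3 * HRmax / HRrest
VO2max = 15.3 * 191 / 56
VO2max = 2922.3 / 56 = 52.1839 mL/kg/min

52.1839 mL/kg/min


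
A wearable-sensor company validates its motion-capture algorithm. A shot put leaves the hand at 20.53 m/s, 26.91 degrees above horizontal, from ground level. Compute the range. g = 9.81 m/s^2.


R = v^2 * sin(2*theta) / g
Convert angle to radians: theta = 26.91 deg = 0.4697 rad
sin(2*theta) = sin(0.9393) = 0.8072
R = 20.53^2 * 0.8072 / 9.81
R = 421.4809 * 0.8072 / 9.81 = 34.6794 m

34.6794 m


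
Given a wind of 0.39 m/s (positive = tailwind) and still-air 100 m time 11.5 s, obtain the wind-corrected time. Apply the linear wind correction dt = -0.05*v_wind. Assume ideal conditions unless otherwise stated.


dt = -0.05 * v_wind = -0.05 * 0.39 = -0.0195 s
t_corrected = t_still + dt = 11.5 + (-0.0195)
t_corrected = 11.4805 s

11.4805 s


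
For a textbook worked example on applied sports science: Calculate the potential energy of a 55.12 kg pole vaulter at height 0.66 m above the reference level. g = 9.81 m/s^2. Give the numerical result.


PE = m * g * h
PE = 55.12 * 9.81 * 0.66
PE = 540.7272 * 0.66 = 356.88 J

356.88 J


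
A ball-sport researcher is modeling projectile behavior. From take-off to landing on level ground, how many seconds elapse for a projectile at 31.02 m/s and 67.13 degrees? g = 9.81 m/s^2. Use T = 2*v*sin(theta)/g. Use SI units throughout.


T = 2*v*sin(theta)/g
sin(theta) = sin(67.13 deg) = 0.9214
T = 2*31.02*0.9214 / 9.81
T = 57.163 / 9.81 = 5.827 s

5.827 s


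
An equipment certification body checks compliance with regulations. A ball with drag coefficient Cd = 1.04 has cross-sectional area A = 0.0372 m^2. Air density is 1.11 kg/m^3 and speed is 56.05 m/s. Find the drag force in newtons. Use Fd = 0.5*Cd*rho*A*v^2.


Fd = 0.5 * Cd * rho * A * v^2
Fd = 0.5 * 1.04 * 1.11 * 0.0372 * 56.05^2
v^2 = 3141.6025
Fd = 0.5 * 1.04 * 1.11 * 0.0372 * 3141.6025 = 67.456 N

67.456 N


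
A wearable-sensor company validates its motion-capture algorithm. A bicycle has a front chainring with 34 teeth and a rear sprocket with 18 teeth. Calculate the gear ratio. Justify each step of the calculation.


GR = front_teeth / rear_teeth
GR = 34 / 18
GR = 1.8889

1.8889


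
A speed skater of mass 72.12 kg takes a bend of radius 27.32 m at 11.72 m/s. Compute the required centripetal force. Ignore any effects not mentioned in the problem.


Fc = m * v^2 / r
v^2 = 11.72^2 = 137.3584
Fc = 72.12 * 137.3584 / 27.32
Fc = 9906.2878 / 27.32 = 362.602 N

362.602 N


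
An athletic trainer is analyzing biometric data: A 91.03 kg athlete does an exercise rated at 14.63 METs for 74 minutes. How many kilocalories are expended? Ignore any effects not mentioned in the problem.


kcal = MET * mass * time_hr
Convert time: 74 min = 1.2333 hr
kcal = 14.63 * 91.03 * 1.2333
kcal = 1642.515 kcal

1642.515 kcal


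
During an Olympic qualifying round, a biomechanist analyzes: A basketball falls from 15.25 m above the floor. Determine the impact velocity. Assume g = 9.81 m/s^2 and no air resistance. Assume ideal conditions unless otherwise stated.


v = sqrt(2 * g * h)
v = sqrt(2 * 9.81 * 15.25)
v = sqrt(299.205) = 17.2975 m/s

17.2975 m/s


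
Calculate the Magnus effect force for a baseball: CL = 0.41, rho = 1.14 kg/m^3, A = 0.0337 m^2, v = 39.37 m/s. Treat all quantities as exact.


FM = 0.5 * CL * rho * A * v^2
FM = 0.5 * 0.41 * 1.14 * 0.0337 * 39.37^2
v^2 = 1549.9969
FM = 0.5 * 0.41 * 1.14 * 0.0337 * 1549.9969 = 12.2073 N

12.2073 N


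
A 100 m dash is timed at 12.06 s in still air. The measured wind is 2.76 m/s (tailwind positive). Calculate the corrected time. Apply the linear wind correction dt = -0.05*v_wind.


dt = -0.05 * v_wind = -0.05 * 2.76 = -0.138 s
t_corrected = t_still + dt = 12.06 + (-0.138)
t_corrected = 11.922 s

11.922 s


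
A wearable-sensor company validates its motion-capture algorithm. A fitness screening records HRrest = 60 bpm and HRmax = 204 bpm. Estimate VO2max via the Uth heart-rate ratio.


VO2max = 15.3 * HRmax / HRrest
VO2max = 15.3 * 204 / 60
VO2max = 3121.2 / 60 = 52.02 mL/kg/min

52.02 mL/kg/min


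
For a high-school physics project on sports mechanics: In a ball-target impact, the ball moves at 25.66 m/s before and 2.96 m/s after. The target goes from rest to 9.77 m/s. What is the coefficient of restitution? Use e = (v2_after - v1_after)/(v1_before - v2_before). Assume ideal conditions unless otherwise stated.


e = (v2_after - v1_after) / (v1_before - v2_before)
Numerator = 9.77 - 2.96 = 6.81
Denominator = 25.66 - 0 = 25.66
e = 6.81 / 25.66 = 0.2654

0.2654


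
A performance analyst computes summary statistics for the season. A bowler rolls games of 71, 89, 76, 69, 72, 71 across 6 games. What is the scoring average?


Average = sum / n
Sum = 448
Average = 448 / 6 = 74.6667

74.6667


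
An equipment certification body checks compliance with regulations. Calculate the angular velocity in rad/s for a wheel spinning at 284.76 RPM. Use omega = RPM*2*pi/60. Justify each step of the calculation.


omega = RPM * 2 * pi / 60
omega = 284.76 * 2 * 3.14159 / 60
omega = 1789.1998 / 60 = 29.82 rad/s

29.82 rad/s


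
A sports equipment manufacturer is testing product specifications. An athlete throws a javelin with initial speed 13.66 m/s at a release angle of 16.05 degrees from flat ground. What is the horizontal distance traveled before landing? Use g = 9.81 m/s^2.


R = v^2 * sin(2*theta) / g
Convert angle to radians: theta = 16.05 deg = 0.2801 rad
sin(2*theta) = sin(0.5603) = 0.5314
R = 13.66^2 * 0.5314 / 9.81
R = 186.5956 * 0.5314 / 9.81 = 10.1077 m

10.1077 m


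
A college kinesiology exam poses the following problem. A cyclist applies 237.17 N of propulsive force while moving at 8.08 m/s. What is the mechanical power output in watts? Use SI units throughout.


P = F * v
P = 237.17 * 8.08
P = 1916.3336 W

1916.3336 W


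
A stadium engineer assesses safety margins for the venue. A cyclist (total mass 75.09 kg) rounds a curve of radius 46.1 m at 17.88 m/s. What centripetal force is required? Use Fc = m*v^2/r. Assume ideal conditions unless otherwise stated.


Fc = m * v^2 / r
v^2 = 17.88^2 = 319.6944
Fc = 75.09 * 319.6944 / 46.1
Fc = 24005.8525 / 46.1 = 520.7343 N

520.7343 N


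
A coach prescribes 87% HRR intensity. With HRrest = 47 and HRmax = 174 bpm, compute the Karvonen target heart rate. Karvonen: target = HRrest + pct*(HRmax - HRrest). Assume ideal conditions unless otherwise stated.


Target = HRrest + pct*(HRmax - HRrest)
Heart rate reserve = HRmax - HRrest = 174 - 47 = 127 bpm
Fraction = 87% = 0.87
Target = 47 + 0.87 * 127
Target = 47 + 110.49 = 157.49 bpm

157.49 bpm


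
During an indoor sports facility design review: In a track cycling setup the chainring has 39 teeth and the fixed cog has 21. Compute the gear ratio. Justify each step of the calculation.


GR = front_teeth / rear_teeth
GR = 39 / 21
GR = 1.8571

1.8571


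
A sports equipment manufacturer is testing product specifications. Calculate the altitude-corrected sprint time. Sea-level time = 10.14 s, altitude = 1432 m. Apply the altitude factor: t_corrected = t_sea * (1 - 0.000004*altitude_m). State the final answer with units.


Correction factor = 1 - 0.000004 * 1432 = 0.994272
t_corrected = t_sea * factor = 10.14 * 0.994272
t_corrected = 10.0819 s

10.0819 s


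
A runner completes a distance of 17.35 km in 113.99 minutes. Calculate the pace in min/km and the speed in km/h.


Pace = time / distance = 113.99 min / 17.35 km = 6.57 min/km
Speed = distance / time_in_hours = 17.35 / 1.8998 hr
Speed = 9.1324 km/h

6.57 min/km, 9.1324 km/h


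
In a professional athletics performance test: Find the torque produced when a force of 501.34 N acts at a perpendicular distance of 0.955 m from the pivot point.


tau = F * d
tau = 501.34 * 0.955
tau = 478.7797 N*m

478.7797 N*m


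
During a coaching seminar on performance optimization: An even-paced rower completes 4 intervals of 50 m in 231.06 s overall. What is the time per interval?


Split time = total_time / n_laps = 231.06 / 4
Split time = 57.765 s per lap

57.765 s


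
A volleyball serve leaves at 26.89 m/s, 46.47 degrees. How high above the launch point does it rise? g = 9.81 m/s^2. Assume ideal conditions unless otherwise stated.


H = (v*sin(theta))^2 / (2*g)
vy = v*sin(theta) = 26.89 * sin(46.47 deg) = 19.4956 m/s
H = vy^2 / (2*g) = 380.0793 / (2*9.81)
H = 380.0793 / 19.62 = 19.372 m

19.372 m


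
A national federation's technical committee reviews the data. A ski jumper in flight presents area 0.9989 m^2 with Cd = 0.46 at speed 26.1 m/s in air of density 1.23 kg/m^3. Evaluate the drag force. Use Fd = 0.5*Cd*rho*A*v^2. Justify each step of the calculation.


Fd = 0.5 * Cd * rho * A * v^2
Fd = 0.5 * 0.46 * 1.23 * 0.9989 * 26.1^2
v^2 = 681.21
Fd = 0.5 * 0.46 * 1.23 * 0.9989 * 681.21 = 192.5023 N

192.5023 N


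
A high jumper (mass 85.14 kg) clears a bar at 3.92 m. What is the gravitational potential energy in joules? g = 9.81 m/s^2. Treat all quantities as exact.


PE = m * g * h
PE = 85.14 * 9.81 * 3.92
PE = 835.2234 * 3.92 = 3274.0757 J

3274.0757 J


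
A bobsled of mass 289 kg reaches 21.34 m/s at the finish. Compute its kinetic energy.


KE = 0.5 * m * v^2
KE = 0.5 * 289 * 21.34^2
KE = 0.5 * 289 * 455.3956 = 65804.6642 J

65804.6642 J


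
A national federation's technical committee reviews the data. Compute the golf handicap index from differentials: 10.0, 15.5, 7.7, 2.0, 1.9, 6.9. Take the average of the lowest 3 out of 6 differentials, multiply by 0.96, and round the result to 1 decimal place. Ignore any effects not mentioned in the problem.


All differentials: 10.0, 15.5, 7.7, 2.0, 1.9, 6.9
Sorted: 1.9, 2.0, 6.9, 7.7, 10.0, 15.5
Best 3: 1.9, 2.0, 6.9
Average of best = 10.8 / 3 = 3.6
Raw index = 3.6 * 0.96 = 3.456
Handicap index = round(3.456, 1) = 3.5

3.5


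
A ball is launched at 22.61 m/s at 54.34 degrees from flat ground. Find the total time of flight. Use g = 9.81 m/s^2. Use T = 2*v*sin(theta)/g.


T = 2*v*sin(theta)/g
sin(theta) = sin(54.34 deg) = 0.8125
T = 2*22.61*0.8125 / 9.81
T = 36.7408 / 9.81 = 3.7452 s

3.7452 s


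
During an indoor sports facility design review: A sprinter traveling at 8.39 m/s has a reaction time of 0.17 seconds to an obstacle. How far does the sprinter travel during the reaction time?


d = v * t
d = 8.39 * 0.17
d = 1.4263 m

1.4263 m


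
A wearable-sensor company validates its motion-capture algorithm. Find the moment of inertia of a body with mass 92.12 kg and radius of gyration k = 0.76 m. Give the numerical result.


I = m * k^2
I = 92.12 * 0.76^2
I = 92.12 * 0.5776 = 53.2085 kg*m^2

53.2085 kg*m^2


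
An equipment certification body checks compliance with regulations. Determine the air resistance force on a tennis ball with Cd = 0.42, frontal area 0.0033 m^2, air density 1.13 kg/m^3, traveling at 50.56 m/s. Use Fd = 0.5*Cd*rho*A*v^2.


Fd = 0.5 * Cd * rho * A * v^2
Fd = 0.5 * 0.42 * 1.13 * 0.0033 * 50.56^2
v^2 = 2556.3136
Fd = 0.5 * 0.42 * 1.13 * 0.0033 * 2556.3136 = 2.0018 N

2.0018 N


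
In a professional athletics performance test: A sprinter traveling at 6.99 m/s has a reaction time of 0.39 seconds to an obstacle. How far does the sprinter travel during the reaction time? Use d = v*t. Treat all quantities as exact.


d = v * t
d = 6.99 * 0.39
d = 2.7261 m

2.7261 m


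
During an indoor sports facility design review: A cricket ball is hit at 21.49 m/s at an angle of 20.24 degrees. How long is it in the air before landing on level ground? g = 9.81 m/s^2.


T = 2*v*sin(theta)/g
sin(theta) = sin(20.24 deg) = 0.346
T = 2*21.49*0.346 / 9.81
T = 14.8691 / 9.81 = 1.5157 s

1.5157 s


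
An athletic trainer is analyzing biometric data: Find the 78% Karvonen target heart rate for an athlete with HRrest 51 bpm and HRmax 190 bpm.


Target = HRrest + pct*(HRmax - HRrest)
Heart rate reserve = HRmax - HRrest = 190 - 51 = 139 bpm
Fraction = 78% = 0.78
Target = 51 + 0.78 * 139
Target = 51 + 108.42 = 159.42 bpm

159.42 bpm


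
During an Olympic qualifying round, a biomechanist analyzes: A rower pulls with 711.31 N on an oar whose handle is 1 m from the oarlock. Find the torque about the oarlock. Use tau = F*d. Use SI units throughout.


tau = F * d
tau = 711.31 * 1
tau = 711.31 N*m

711.31 N*m


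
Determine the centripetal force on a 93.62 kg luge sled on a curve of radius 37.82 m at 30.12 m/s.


Fc = m * v^2 / r
v^2 = 30.12^2 = 907.2144
Fc = 93.62 * 907.2144 / 37.82
Fc = 84933.4121 / 37.82 = 2245.7274 N

2245.7274 N


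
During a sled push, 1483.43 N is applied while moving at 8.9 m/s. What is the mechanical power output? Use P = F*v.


P = F * v
P = 1483.43 * 8.9
P = 13202.527 W

13202.527 W


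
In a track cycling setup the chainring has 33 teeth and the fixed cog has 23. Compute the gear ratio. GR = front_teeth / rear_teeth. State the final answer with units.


GR = front_teeth / rear_teeth
GR = 33 / 23
GR = 1.4348

1.4348


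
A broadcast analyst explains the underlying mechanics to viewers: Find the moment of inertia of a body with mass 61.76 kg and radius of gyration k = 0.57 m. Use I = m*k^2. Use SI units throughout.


I = m * k^2
I = 61.76 * 0.57^2
I = 61.76 * 0.3249 = 20.0658 kg*m^2

20.0658 kg*m^2


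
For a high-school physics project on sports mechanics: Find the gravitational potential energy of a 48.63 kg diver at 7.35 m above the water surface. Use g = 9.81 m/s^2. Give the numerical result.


PE = m * g * h
PE = 48.63 * 9.81 * 7.35
PE = 477.0603 * 7.35 = 3506.3932 J

3506.3932 J


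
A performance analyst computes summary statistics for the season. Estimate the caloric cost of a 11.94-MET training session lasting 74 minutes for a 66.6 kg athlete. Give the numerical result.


kcal = MET * mass * time_hr
Convert time: 74 min = 1.2333 hr
kcal = 11.94 * 66.6 * 1.2333
kcal = 980.7516 kcal

980.7516 kcal


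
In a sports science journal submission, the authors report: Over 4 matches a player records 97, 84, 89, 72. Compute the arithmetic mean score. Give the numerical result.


Average = sum / n
Sum = 342
Average = 342 / 4 = 85.5

85.5


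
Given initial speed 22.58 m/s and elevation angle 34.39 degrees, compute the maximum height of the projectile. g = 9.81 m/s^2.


H = (v*sin(theta))^2 / (2*g)
vy = v*sin(theta) = 22.58 * sin(34.39 deg) = 12.7537 m/s
H = vy^2 / (2*g) = 162.6569 / (2*9.81)
H = 162.6569 / 19.62 = 8.2904 m

8.2904 m


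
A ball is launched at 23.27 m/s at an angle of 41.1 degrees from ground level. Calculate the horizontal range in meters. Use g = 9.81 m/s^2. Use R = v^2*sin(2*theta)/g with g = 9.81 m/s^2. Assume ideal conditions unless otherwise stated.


R = v^2 * sin(2*theta) / g
Convert angle to radians: theta = 41.1 deg = 0.7173 rad
sin(2*theta) = sin(1.4347) = 0.9907
R = 23.27^2 * 0.9907 / 9.81
R = 541.4929 * 0.9907 / 9.81 = 54.6874 m

54.6874 m


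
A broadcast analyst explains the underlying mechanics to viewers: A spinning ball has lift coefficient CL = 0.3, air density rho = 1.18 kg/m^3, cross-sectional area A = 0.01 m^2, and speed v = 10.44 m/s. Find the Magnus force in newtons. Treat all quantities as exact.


FM = 0.5 * CL * rho * A * v^2
FM = 0.5 * 0.3 * 1.18 * 0.01 * 10.44^2
v^2 = 108.9936
FM = 0.5 * 0.3 * 1.18 * 0.01 * 108.9936 = 0.1929 N

0.1929 N


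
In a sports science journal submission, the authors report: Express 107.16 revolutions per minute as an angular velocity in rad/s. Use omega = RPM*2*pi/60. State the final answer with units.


omega = RPM * 2 * pi / 60
omega = 107.16 * 2 * 3.14159 / 60
omega = 673.3061 / 60 = 11.2218 rad/s

11.2218 rad/s


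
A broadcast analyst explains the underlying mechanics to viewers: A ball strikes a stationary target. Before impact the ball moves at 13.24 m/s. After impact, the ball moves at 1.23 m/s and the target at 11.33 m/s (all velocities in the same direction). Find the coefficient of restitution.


e = (v2_after - v1_after) / (v1_before - v2_before)
Numerator = 11.33 - 1.23 = 10.1
Denominator = 13.24 - 0 = 13.24
e = 10.1 / 13.24 = 0.7628

0.7628


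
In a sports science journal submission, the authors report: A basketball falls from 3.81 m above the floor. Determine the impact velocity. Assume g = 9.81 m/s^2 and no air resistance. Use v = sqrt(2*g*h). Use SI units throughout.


v = sqrt(2 * g * h)
v = sqrt(2 * 9.81 * 3.81)
v = sqrt(74.7522) = 8.6459 m/s

8.6459 m/s


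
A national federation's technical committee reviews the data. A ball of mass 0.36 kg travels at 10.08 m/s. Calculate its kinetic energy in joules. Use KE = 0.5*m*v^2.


KE = 0.5 * m * v^2
KE = 0.5 * 0.36 * 10.08^2
KE = 0.5 * 0.36 * 101.6064 = 18.2892 J

18.2892 J


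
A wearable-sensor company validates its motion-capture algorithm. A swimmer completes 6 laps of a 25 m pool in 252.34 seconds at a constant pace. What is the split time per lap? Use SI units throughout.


Split time = total_time / n_laps = 252.34 / 6
Split time = 42.0567 s per lap

42.0567 s


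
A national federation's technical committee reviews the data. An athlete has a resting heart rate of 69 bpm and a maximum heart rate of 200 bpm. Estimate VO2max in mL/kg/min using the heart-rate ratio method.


VO2max = 15.3 * HRmax / HRrest
VO2max = 15.3 * 200 / 69
VO2max = 3060 / 69 = 44.3478 mL/kg/min

44.3478 mL/kg/min


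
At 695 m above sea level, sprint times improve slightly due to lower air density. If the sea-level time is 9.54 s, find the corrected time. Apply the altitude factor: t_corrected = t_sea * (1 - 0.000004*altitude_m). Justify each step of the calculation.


Correction factor = 1 - 0.000004 * 695 = 0.99722
t_corrected = t_sea * factor = 9.54 * 0.99722
t_corrected = 9.5135 s

9.5135 s


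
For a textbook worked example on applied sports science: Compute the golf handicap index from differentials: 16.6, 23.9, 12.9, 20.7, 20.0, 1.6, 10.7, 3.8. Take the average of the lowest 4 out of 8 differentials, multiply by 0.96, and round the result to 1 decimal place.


All differentials: 16.6, 23.9, 12.9, 20.7, 20.0, 1.6, 10.7, 3.8
Sorted: 1.6, 3.8, 10.7, 12.9, 16.6, 20.0, 20.7, 23.9
Best 4: 1.6, 3.8, 10.7, 12.9
Average of best = 29 / 4 = 7.25
Raw index = 7.25 * 0.96 = 6.96
Handicap index = round(6.96, 1) = 7.0

7.0


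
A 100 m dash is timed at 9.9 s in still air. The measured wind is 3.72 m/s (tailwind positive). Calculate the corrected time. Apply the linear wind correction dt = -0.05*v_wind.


dt = -0.05 * v_wind = -0.05 * 3.72 = -0.186 s
t_corrected = t_still + dt = 9.9 + (-0.186)
t_corrected = 9.714 s

9.714 s


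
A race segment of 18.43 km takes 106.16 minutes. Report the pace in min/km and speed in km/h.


Pace = time / distance = 106.16 min / 18.43 km = 5.7602 min/km
Speed = distance / time_in_hours = 18.43 / 1.7693 hr
Speed = 10.4164 km/h

5.7602 min/km, 10.4164 km/h


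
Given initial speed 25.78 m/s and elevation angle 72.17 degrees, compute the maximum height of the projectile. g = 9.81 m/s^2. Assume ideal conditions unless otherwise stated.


H = (v*sin(theta))^2 / (2*g)
vy = v*sin(theta) = 25.78 * sin(72.17 deg) = 24.5418 m/s
H = vy^2 / (2*g) = 602.2983 / (2*9.81)
H = 602.2983 / 19.62 = 30.6982 m

30.6982 m


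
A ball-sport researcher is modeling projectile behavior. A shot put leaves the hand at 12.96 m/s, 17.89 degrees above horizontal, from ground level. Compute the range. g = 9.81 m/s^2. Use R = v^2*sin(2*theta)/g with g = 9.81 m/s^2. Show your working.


R = v^2 * sin(2*theta) / g
Convert angle to radians: theta = 17.89 deg = 0.3122 rad
sin(2*theta) = sin(0.6245) = 0.5847
R = 12.96^2 * 0.5847 / 9.81
R = 167.9616 * 0.5847 / 9.81 = 10.0105 m

10.0105 m


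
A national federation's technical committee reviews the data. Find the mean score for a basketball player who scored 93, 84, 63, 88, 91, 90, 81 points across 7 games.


Average = sum / n
Sum = 590
Average = 590 / 7 = 84.2857

84.2857


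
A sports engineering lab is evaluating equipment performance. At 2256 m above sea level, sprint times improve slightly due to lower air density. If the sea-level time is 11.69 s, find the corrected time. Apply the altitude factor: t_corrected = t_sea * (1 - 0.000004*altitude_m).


Correction factor = 1 - 0.000004 * 2256 = 0.990976
t_corrected = t_sea * factor = 11.69 * 0.990976
t_corrected = 11.5845 s

11.5845 s


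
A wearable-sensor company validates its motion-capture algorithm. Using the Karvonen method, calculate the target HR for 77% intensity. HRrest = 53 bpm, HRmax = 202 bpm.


Target = HRrest + pct*(HRmax - HRrest)
Heart rate reserve = HRmax - HRrest = 202 - 53 = 149 bpm
Fraction = 77% = 0.77
Target = 53 + 0.77 * 149
Target = 53 + 114.73 = 167.73 bpm

167.73 bpm


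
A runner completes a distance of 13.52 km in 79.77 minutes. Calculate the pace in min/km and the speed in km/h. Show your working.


Pace = time / distance = 79.77 min / 13.52 km = 5.9001 min/km
Speed = distance / time_in_hours = 13.52 / 1.3295 hr
Speed = 10.1692 km/h

5.9001 min/km, 10.1692 km/h


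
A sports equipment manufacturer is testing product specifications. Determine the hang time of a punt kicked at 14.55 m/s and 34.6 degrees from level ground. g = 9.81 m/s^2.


T = 2*v*sin(theta)/g
sin(theta) = sin(34.6 deg) = 0.5678
T = 2*14.55*0.5678 / 9.81
T = 16.5243 / 9.81 = 1.6844 s

1.6844 s


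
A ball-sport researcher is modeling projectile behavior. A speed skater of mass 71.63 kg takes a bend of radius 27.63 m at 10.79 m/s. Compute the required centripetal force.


Fc = m * v^2 / r
v^2 = 10.79^2 = 116.4241
Fc = 71.63 * 116.4241 / 27.63
Fc = 8339.4583 / 27.63 = 301.8262 N

301.8262 N


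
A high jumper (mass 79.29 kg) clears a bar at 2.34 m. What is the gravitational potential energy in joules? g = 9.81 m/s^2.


PE = m * g * h
PE = 79.29 * 9.81 * 2.34
PE = 777.8349 * 2.34 = 1820.1337 J

1820.1337 J


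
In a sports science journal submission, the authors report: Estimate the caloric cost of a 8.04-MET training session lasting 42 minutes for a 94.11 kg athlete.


kcal = MET * mass * time_hr
Convert time: 42 min = 0.7 hr
kcal = 8.04 * 94.11 * 0.7
kcal = 529.6511 kcal

529.6511 kcal


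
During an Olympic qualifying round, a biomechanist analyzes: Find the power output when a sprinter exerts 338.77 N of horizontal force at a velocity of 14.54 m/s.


P = F * v
P = 338.77 * 14.54
P = 4925.7158 W

4925.7158 W


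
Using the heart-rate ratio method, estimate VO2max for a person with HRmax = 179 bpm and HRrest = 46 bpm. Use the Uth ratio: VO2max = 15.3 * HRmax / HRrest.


VO2max = 15.3 * HRmax / HRrest
VO2max = 15.3 * 179 / 46
VO2max = 2738.7 / 46 = 59.537 mL/kg/min

59.537 mL/kg/min


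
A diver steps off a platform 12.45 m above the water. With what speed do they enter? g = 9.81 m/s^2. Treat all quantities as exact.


v = sqrt(2 * g * h)
v = sqrt(2 * 9.81 * 12.45)
v = sqrt(244.269) = 15.6291 m/s

15.6291 m/s


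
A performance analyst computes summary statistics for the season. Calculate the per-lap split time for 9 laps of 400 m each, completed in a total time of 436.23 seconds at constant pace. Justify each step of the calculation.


Split time = total_time / n_laps = 436.23 / 9
Split time = 48.47 s per lap

48.47 s


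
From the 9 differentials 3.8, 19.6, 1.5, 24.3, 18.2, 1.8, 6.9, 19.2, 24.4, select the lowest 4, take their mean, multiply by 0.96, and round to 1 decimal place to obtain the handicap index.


All differentials: 3.8, 19.6, 1.5, 24.3, 18.2, 1.8, 6.9, 19.2, 24.4
Sorted: 1.5, 1.8, 3.8, 6.9, 18.2, 19.2, 19.6, 24.3, 24.4
Best 4: 1.5, 1.8, 3.8, 6.9
Average of best = 14 / 4 = 3.5
Raw index = 3.5 * 0.96 = 3.36
Handicap index = round(3.36, 1) = 3.4

3.4


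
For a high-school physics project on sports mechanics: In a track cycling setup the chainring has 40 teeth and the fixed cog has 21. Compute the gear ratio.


GR = front_teeth / rear_teeth
GR = 40 / 21
GR = 1.9048

1.9048


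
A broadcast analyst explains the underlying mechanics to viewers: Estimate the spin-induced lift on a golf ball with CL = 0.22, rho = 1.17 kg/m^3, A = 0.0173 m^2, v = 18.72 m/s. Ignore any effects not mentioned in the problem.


FM = 0.5 * CL * rho * A * v^2
FM = 0.5 * 0.22 * 1.17 * 0.0173 * 18.72^2
v^2 = 350.4384
FM = 0.5 * 0.22 * 1.17 * 0.0173 * 350.4384 = 0.7803 N

0.7803 N


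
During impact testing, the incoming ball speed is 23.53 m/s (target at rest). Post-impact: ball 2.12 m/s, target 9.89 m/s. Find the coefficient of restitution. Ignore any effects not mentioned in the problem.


e = (v2_after - v1_after) / (v1_before - v2_before)
Numerator = 9.89 - 2.12 = 7.77
Denominator = 23.53 - 0 = 23.53
e = 7.77 / 23.53 = 0.3302

0.3302


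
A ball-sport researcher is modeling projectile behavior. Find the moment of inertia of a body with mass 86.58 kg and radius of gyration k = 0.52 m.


I = m * k^2
I = 86.58 * 0.52^2
I = 86.58 * 0.2704 = 23.4112 kg*m^2

23.4112 kg*m^2


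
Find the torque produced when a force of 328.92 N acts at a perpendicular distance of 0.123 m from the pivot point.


tau = F * d
tau = 328.92 * 0.123
tau = 40.4572 N*m

40.4572 N*m


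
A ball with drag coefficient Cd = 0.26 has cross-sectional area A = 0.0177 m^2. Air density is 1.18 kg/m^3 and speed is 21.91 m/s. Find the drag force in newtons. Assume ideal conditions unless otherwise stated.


Fd = 0.5 * Cd * rho * A * v^2
Fd = 0.5 * 0.26 * 1.18 * 0.0177 * 21.91^2
v^2 = 480.0481
Fd = 0.5 * 0.26 * 1.18 * 0.0177 * 480.0481 = 1.3034 N

1.3034 N


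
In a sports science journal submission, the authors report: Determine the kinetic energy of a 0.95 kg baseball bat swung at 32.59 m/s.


KE = 0.5 * m * v^2
KE = 0.5 * 0.95 * 32.59^2
KE = 0.5 * 0.95 * 1062.1081 = 504.5013 J

504.5013 J


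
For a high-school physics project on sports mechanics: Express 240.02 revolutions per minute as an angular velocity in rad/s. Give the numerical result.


omega = RPM * 2 * pi / 60
omega = 240.02 * 2 * 3.14159 / 60
omega = 1508.0901 / 60 = 25.1348 rad/s

25.1348 rad/s


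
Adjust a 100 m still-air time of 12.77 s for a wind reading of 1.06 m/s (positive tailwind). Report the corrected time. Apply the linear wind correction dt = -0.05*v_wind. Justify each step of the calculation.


dt = -0.05 * v_wind = -0.05 * 1.06 = -0.053 s
t_corrected = t_still + dt = 12.77 + (-0.053)
t_corrected = 12.717 s

12.717 s


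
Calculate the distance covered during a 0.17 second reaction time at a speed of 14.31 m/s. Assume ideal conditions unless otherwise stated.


d = v * t
d = 14.31 * 0.17
d = 2.4327 m

2.4327 m


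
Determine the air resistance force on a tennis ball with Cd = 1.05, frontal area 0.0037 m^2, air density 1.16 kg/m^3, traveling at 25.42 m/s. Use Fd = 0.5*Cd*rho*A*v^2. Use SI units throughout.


Fd = 0.5 * Cd * rho * A * v^2
Fd = 0.5 * 1.05 * 1.16 * 0.0037 * 25.42^2
v^2 = 646.1764
Fd = 0.5 * 1.05 * 1.16 * 0.0037 * 646.1764 = 1.456 N

1.456 N


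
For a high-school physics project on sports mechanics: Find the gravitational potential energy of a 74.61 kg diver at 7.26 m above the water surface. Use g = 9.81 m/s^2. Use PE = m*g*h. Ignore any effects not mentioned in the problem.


PE = m * g * h
PE = 74.61 * 9.81 * 7.26
PE = 731.9241 * 7.26 = 5313.769 J

5313.769 J


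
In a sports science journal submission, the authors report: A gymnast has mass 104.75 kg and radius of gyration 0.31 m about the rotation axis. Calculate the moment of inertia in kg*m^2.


I = m * k^2
I = 104.75 * 0.31^2
I = 104.75 * 0.0961 = 10.0665 kg*m^2

10.0665 kg*m^2


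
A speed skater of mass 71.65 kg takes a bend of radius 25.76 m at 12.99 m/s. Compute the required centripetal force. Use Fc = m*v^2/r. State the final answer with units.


Fc = m * v^2 / r
v^2 = 12.99^2 = 168.7401
Fc = 71.65 * 168.7401 / 25.76
Fc = 12090.2282 / 25.76 = 469.3412 N

469.3412 N


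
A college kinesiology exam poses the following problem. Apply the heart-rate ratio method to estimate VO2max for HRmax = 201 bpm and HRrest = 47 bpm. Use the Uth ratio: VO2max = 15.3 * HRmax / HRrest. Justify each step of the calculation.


VO2max = 15.3 * HRmax / HRrest
VO2max = 15.3 * 201 / 47
VO2max = 3075.3 / 47 = 65.4319 mL/kg/min

65.4319 mL/kg/min
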